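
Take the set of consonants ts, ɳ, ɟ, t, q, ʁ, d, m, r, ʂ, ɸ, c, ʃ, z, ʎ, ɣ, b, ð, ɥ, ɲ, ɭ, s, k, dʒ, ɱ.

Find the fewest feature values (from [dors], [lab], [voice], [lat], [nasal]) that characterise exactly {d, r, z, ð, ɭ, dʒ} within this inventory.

[+voice, −nasal, −lab, −dors]

Every target segment is [+voice], [−nasal], [−labial], [−dorsal]; each remaining inventory member fails at least one of these. Each conjunct is needed — [−nasal, −labial, −dorsal] alone would also admit /ts, t, ʂ, ʃ, …/; [+voice, −labial, −dorsal] alone would also admit /ɳ/; [+voice, −nasal, −dorsal] alone would also admit /b/; [+voice, −nasal, −labial] alone would also admit /ɟ, ʁ, ʎ, ɣ/ — and no other combination of three listed features has exactly this extension, so four is the minimum.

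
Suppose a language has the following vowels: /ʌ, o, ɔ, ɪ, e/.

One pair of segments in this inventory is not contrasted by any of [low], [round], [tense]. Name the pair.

Both /ʌ/ and /ɪ/ are [-low], [-round], [-tense]. Since the list omits [high] and [back] — which do distinguish the mid back unrounded lax vowel from the high front unrounded lax vowel — this pair collapses; all other pairs remain distinct.

ʌ, ɪ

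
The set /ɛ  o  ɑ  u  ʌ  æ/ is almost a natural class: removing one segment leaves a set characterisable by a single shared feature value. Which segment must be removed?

The remaining segments after removing /u/ share [−high]; /u/ (high back rounded tense vowel) is [+high]. For every other candidate removal, the leftover set fails to share any single feature value that the removed segment lacks.

u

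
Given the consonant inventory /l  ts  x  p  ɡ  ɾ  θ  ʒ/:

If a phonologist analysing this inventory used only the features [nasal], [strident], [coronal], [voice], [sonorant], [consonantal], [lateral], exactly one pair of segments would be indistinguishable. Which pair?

/x/ (voiceless velar fricative) and /p/ (voiceless bilabial stop) are both [-nasal], [-strident], [-coronal], [-voice], [-sonorant], [+consonantal], [-lateral], so none of the listed features separates them. (They do differ in [continuant], [labial] and [dorsal], which are not among the given features.) Every other pair in the inventory differs on at least one listed feature.

x, p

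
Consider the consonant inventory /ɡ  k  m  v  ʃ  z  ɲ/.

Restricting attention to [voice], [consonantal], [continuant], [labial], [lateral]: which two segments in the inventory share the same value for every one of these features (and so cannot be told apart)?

/ɲ/ (palatal nasal) and /ɡ/ (voiced velar stop) are both [+voice], [+consonantal], [−continuant], [−labial], [−lateral], so none of the listed features separates them. (They do differ in [sonorant], [nasal] and [back], which are not among the given features.) Every other pair in the inventory differs on at least one listed feature.

ɲ, ɡ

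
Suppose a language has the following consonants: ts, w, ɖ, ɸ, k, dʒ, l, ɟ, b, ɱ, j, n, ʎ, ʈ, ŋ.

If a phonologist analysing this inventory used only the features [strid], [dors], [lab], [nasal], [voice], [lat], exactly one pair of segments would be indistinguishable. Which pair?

Both /j/ and /ɟ/ are [-strident], [+dorsal], [-labial], [-nasal], [+voice], [-lateral]. Since the list omits [sonorant] and [continuant] — which do distinguish the palatal glide from the voiced palatal stop — this pair collapses; all other pairs remain distinct.

j, ɟ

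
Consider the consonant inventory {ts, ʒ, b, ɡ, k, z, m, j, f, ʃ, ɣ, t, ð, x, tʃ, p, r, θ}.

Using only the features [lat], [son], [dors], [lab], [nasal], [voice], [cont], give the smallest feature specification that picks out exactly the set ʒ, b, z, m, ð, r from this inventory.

Every target segment is [+voice], [−dorsal]; each remaining inventory member fails at least one of these. Each conjunct is needed — [−dorsal] alone would also admit /ts, f, ʃ, t, …/; [+voice] alone would also admit /ɡ, j, ɣ/ — and no other single listed feature has exactly this extension, so two is the minimum.

[+voice, −dors]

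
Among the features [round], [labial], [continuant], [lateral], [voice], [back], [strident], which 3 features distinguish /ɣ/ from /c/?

[voice], [continuant], [back]

/ɣ/ (voiced velar fricative) and /c/ (voiceless palatal stop) agree on [−round], [−labial], [−lateral], [−strident]. They differ on [voice] (/ɣ/ [+], /c/ [−]), [continuant] (/ɣ/ [+], /c/ [−]), [back] (/ɣ/ [+], /c/ [−]).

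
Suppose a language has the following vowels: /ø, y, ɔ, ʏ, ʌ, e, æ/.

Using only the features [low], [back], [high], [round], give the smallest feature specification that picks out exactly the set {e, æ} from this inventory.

The class [−back], [−round] has exactly /e, æ/ as its extension in this inventory. No smaller conjunction from the listed features achieves this: [−round] alone would also admit /ʌ/; [−back] alone would also admit /ø, y, ʏ/; and checking the remaining single features turns up none with this extension.

[−back, −round]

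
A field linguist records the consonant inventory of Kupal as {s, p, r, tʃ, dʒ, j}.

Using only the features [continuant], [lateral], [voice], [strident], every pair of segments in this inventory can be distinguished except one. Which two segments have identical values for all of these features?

r, j

/r/ (alveolar trill) and /j/ (palatal glide) are both [+continuant], [-lateral], [+voice], [-strident], so none of the listed features separates them. (They do differ in [dorsal], which is not among the given features.) Every other pair in the inventory differs on at least one listed feature.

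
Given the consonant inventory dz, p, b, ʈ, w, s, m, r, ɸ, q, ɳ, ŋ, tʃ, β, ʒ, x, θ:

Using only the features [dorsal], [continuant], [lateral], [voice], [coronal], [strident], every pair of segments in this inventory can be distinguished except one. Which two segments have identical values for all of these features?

b, m

Both /b/ and /m/ are [-dorsal], [-continuant], [-lateral], [+voice], [-coronal], [-strident]. Since the list omits [sonorant] and [nasal] — which do distinguish the voiced bilabial stop from the bilabial nasal — this pair collapses; all other pairs remain distinct.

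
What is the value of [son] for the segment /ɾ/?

[+sonorant]

/ɾ/ is the alveolar tap, hence [+sonorant].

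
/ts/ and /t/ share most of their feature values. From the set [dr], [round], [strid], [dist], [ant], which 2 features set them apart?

/ts/ (voiceless alveolar affricate) and /t/ (voiceless alveolar stop) agree on [−round], [−distributed], [+anterior]. They differ on [strident] (/ts/ [+], /t/ [−]), [delayed release] (/ts/ [+], /t/ [−]).

[strident], [delayed release]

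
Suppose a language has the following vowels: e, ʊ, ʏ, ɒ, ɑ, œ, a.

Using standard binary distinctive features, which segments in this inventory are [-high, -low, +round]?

Checking each segment against [-high], [-low], [+round]: /œ/ (mid front rounded lax vowel) satisfies every feature; every other segment in the inventory fails at least one.

œ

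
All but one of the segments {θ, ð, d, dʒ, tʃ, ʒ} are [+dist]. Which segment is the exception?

/d/ is the voiced alveolar stop, which is [−distributed]; the rest — /θ, dʒ, tʃ, ʒ, ð/ — are [+distributed].

d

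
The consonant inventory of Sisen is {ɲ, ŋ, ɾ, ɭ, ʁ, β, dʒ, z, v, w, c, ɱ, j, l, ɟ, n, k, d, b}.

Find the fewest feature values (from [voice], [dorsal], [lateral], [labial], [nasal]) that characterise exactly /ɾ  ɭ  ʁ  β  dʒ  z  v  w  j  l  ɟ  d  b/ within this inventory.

/ɾ, ɭ, ʁ, β, dʒ, z, v, w, j, l, ɟ, d, b/ are all [+voice], [−nasal], and no other segment in the inventory matches both values. Dropping any one of them over-generates: [−nasal] alone would also admit /c, k/; [+voice] alone would also admit /ɲ, ŋ, ɱ, n/. No other single listed feature picks out exactly this set either, so fewer than two features will not do.

[+voice, −nasal]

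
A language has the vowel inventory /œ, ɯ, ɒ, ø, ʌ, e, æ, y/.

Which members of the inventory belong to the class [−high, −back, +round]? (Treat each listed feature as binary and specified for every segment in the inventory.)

The [−high] segments are /œ, ɒ, ø, ʌ, e, æ/.
Then [−back] gives /œ, ø, e, æ/.
Within that set, [+round] leaves /œ, ø/.

œ, ø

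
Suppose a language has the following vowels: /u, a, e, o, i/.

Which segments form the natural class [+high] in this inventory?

The feature [high] marks segments produced with the tongue body raised. In this inventory /u, i/ have that property, so they are [+high]; /a, e, o/ are [-high].

u, i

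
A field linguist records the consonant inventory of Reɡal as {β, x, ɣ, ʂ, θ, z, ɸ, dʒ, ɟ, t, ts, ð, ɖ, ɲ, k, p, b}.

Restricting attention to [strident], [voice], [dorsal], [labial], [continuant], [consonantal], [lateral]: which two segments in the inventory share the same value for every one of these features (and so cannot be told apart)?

Both /ɟ/ and /ɲ/ are [-strident], [+voice], [+dorsal], [-labial], [-continuant], [+consonantal], [-lateral]. Since the list omits [sonorant] and [nasal] — which do distinguish the voiced palatal stop from the palatal nasal — this pair collapses; all other pairs remain distinct.

ɟ, ɲ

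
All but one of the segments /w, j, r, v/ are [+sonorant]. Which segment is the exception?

Every segment except /v/ is [+sonorant]. /v/ (voiced labiodental fricative) is [-sonorant], so it is the exception.

v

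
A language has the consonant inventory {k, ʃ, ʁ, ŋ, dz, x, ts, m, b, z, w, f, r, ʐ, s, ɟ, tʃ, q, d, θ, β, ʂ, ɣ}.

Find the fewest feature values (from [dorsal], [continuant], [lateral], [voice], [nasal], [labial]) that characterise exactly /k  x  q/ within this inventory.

The class [−voice], [+dorsal] has exactly /k, x, q/ as its extension in this inventory. No smaller conjunction from the listed features achieves this: [+dorsal] alone would also admit /ʁ, ŋ, w, ɟ, …/; [−voice] alone would also admit /ʃ, ts, f, s, …/; and checking the remaining single features turns up none with this extension.

[−voice, +dorsal]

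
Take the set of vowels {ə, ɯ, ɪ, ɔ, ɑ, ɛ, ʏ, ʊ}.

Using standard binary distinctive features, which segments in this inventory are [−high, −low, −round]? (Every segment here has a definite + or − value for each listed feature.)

ə, ɛ

Among the inventory, the [−high] segments are /ə, ɔ, ɑ, ɛ/.
Intersecting with [−low] gives /ə, ɔ, ɛ/.
Intersecting with [−round] leaves /ə, ɛ/.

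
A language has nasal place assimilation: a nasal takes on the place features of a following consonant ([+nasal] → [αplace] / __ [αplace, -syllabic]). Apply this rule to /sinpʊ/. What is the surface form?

[simpʊ]

In /sinpʊ/, the nasal /n/ precedes /p/, which is [+labial]. The nasal assimilates in place, becoming the [+labial] nasal /m/. The surface form is [simpʊ].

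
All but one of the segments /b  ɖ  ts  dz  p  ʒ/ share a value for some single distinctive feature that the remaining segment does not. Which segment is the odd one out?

The remaining segments after removing /ʒ/ share [−continuant]; /ʒ/ (voiced postalveolar fricative) is [+continuant]. For every other candidate removal, the leftover set fails to share any single feature value that the removed segment lacks.

ʒ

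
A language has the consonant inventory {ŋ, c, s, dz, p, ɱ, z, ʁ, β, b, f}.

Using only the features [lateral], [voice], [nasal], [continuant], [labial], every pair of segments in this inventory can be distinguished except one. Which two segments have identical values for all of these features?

z, ʁ

On the given features, /z/ and /ʁ/ have an identical profile: [−lateral], [+voice], [−nasal], [+continuant], [−labial]. No other two segments in the inventory coincide on all 5 features. (They do differ in [coronal] and [dorsal], which are not among the given features.)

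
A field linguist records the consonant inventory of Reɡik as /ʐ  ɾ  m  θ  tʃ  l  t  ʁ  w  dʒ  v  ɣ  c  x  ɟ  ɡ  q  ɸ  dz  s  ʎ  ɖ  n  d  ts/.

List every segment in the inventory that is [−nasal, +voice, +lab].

Eliminate segments failing any feature: /ʐ, ɾ, l, ʁ, dʒ, ɣ, ɟ, ɡ, dz, ʎ, ɖ, d/ are [−labial]; /m, n/ are [+nasal]; /θ, tʃ, t, c, x, q, ɸ, s, ts/ are [−voice]. The remaining /w, v/ satisfy [−nasal], [+voice], [+labial].

w, v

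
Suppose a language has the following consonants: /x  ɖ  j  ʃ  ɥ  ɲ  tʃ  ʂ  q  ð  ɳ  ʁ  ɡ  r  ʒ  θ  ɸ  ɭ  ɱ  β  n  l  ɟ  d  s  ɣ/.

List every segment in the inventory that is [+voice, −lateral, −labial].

ɖ, j, ɲ, ð, ɳ, ʁ, ɡ, r, ʒ, n, ɟ, d, ɣ

Eliminate segments failing any feature: /x, ʃ, tʃ, ʂ, q, θ, ɸ, s/ are [−voice]; /ɥ, ɱ, β/ are [+labial]; /ɭ, l/ are [+lateral]. The remaining /ɖ, j, ɲ, ð, ɳ, ʁ, ɡ, r, ʒ, n, ɟ, d, ɣ/ satisfy [+voice], [−lateral], [−labial].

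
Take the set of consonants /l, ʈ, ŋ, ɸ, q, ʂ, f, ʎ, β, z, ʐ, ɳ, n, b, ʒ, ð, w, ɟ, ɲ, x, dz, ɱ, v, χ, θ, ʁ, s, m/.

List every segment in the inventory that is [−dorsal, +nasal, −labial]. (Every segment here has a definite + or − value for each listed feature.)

ɳ, n

Eliminate segments failing any feature: /l, ʈ, ɸ, ʂ, f, β, z, ʐ, b, ʒ, ð, dz, v, θ, s/ are [−nasal]; /ŋ, q, ʎ, w, ɟ, ɲ, x, χ, ʁ/ are [+dorsal]; /ɱ, m/ are [+labial]. The remaining /ɳ, n/ satisfy [−dorsal], [+nasal], [−labial].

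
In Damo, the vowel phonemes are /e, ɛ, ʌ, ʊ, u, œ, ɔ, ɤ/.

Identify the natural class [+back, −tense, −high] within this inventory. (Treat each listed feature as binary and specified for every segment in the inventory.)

Checking each segment against [+back], [−tense], [−high]: /ʌ/ (mid back unrounded lax vowel), /ɔ/ (mid back rounded lax vowel) satisfy every feature; every other segment in the inventory fails at least one.

ʌ, ɔ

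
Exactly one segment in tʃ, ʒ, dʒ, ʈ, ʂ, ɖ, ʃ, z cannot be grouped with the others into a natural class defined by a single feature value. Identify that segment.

/tʃ, ʈ, ʃ, dʒ, ʂ, ɖ, ʒ/ are all [−anterior], but /z/ (voiced alveolar fricative) is [+anterior]. No other single segment can be removed to leave a set sharing one feature value that the removed segment lacks, so /z/ is the odd one out.

z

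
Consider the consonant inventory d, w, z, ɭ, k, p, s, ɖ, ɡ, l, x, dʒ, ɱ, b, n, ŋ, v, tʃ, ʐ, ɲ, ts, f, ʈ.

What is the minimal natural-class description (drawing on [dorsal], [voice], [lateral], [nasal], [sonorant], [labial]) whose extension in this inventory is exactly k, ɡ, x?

[-sonorant, +dorsal]

The class [-sonorant], [+dorsal] has exactly /k, ɡ, x/ as its extension in this inventory. No smaller conjunction from the listed features achieves this: [+dorsal] alone would also admit /w, ŋ, ɲ/; [-sonorant] alone would also admit /d, z, p, s, …/; and checking the remaining single features turns up none with this extension.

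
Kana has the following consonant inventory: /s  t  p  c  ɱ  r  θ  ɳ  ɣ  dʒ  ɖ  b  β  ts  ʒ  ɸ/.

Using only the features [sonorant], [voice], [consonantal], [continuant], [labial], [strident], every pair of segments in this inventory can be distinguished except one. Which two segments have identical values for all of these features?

On the given features, /c/ and /t/ have an identical profile: [-sonorant], [-voice], [+consonantal], [-continuant], [-labial], [-strident]. No other two segments in the inventory coincide on all 6 features. (They do differ in [dorsal], which is not among the given features.)

c, t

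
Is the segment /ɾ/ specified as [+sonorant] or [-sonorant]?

[+sonorant]

/ɾ/ is the alveolar tap. The feature [sonorant] marks segments produced without turbulent airflow (nasals, liquids, glides, vowels); /ɾ/ has this property, so it is [+sonorant].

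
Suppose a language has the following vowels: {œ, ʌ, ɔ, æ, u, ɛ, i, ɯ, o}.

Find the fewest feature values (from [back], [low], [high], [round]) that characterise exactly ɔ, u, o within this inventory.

[+back, +round]

/ɔ, u, o/ are all [+back], [+round], and no other segment in the inventory matches both values. Dropping any one of them over-generates: [+round] alone would also admit /œ/; [+back] alone would also admit /ʌ, ɯ/. No other single listed feature picks out exactly this set either, so fewer than two features will not do.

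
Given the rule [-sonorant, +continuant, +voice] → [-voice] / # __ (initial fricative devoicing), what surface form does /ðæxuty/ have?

[θæxuty]

/ð/ satisfies [-sonorant, +continuant, +voice] and sits in # __. The [-voice] counterpart of the voiced dental fricative is /θ/. Other segments in /ðæxuty/ either fail the structural description or are not in the environment, so the surface form is [θæxuty].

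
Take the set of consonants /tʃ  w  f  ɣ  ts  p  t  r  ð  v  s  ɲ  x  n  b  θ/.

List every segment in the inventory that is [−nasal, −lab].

First, the [−nasal] segments are /tʃ, w, f, ɣ, ts, p, t, r, ð, v, s, x, b, θ/.
Of those, [−labial] leaves /tʃ, ɣ, ts, t, r, ð, s, x, θ/.

tʃ, ɣ, ts, t, r, ð, s, x, θ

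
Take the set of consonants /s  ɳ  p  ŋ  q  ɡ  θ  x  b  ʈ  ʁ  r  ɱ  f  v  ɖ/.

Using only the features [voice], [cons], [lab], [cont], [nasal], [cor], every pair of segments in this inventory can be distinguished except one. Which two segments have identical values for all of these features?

s, θ

Both /s/ and /θ/ are [−voice], [+consonantal], [−labial], [+continuant], [−nasal], [+coronal]. Since the list omits [strident] and [distributed] — which do distinguish the voiceless alveolar fricative from the voiceless dental fricative — this pair collapses; all other pairs remain distinct.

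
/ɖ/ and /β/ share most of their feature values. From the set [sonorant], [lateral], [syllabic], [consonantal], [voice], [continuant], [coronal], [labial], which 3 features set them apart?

[continuant], [labial], [coronal]

/ɖ/ (voiced retroflex stop) and /β/ (voiced bilabial fricative) agree on [-sonorant], [-lateral], [-syllabic], [+consonantal], [+voice]. They differ on [continuant] (/ɖ/ [-], /β/ [+]), [labial] (/ɖ/ [-], /β/ [+]), [coronal] (/ɖ/ [+], /β/ [-]).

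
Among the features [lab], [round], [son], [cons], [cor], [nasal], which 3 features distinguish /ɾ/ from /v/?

[sonorant], [labial], [coronal]

The two segments share [−round], [+consonantal], [−nasal]. The only features from the list on which they differ: /ɾ/ is [+sonorant] while /v/ is [−sonorant]; /ɾ/ is [−labial] while /v/ is [+labial]; /ɾ/ is [+coronal] while /v/ is [−coronal].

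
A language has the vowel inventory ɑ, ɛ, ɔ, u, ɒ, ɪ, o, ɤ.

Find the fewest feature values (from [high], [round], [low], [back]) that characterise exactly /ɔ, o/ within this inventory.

The class [−high], [−low], [+round] has exactly /ɔ, o/ as its extension in this inventory. No smaller conjunction from the listed features achieves this: [−low, +round] alone would also admit /u/; [−high, +round] alone would also admit /ɒ/; [−high, −low] alone would also admit /ɛ, ɤ/; and checking the remaining two-feature bundles turns up none with this extension.

[−high, −low, +round]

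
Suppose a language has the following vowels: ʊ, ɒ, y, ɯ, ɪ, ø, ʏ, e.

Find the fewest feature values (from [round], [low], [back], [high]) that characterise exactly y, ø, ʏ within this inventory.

The class [-back], [+round] has exactly /y, ø, ʏ/ as its extension in this inventory. No smaller conjunction from the listed features achieves this: [+round] alone would also admit /ʊ, ɒ/; [-back] alone would also admit /ɪ, e/; and checking the remaining single features turns up none with this extension.

[-back, +round]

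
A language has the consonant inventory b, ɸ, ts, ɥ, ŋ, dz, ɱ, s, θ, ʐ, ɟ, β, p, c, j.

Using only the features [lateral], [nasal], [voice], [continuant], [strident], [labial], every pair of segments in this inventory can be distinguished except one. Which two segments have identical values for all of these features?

Both /β/ and /ɥ/ are [−lateral], [−nasal], [+voice], [+continuant], [−strident], [+labial]. Since the list omits [sonorant], [round] and [dorsal] — which do distinguish the voiced bilabial fricative from the labial-palatal glide — this pair collapses; all other pairs remain distinct.

β, ɥ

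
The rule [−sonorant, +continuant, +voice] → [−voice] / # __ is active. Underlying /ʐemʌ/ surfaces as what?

The only segment in the rule's environment that also matches [−sonorant, +continuant, +voice] is /ʐ/. Applying [−voice] turns the voiced retroflex fricative into /ʂ/ (voiceless retroflex fricative), giving [ʂemʌ].

[ʂemʌ]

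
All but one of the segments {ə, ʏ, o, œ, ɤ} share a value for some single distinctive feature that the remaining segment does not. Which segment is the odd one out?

[high] groups all but one: /ə, ɤ, œ, o/ share [-high] while /ʏ/ (high front rounded lax vowel) alone is [+high]. Removing any other segment would not leave a single-feature class that excludes it.

ʏ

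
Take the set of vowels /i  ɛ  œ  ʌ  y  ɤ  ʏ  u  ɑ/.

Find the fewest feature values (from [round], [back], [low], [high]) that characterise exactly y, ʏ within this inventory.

[+high, −back, +round]

The class [+high], [−back], [+round] has exactly /y, ʏ/ as its extension in this inventory. No smaller conjunction from the listed features achieves this: [−back, +round] alone would also admit /œ/; [+high, +round] alone would also admit /u/; [+high, −back] alone would also admit /i/; and checking the remaining two-feature bundles turns up none with this extension.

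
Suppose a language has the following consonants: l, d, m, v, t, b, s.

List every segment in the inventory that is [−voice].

The [−voice] segments here are /t, s/; the remaining /l, d, m, v, b/ are [+voice].

t, s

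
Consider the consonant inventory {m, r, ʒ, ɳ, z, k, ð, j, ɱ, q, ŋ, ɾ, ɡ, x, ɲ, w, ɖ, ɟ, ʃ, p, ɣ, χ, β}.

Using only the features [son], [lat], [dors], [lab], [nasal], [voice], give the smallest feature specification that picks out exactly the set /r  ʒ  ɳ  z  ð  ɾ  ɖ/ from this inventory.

Every target segment is [+voice], [−labial], [−dorsal]; each remaining inventory member fails at least one of these. Each conjunct is needed — [−labial, −dorsal] alone would also admit /ʃ/; [+voice, −dorsal] alone would also admit /m, ɱ, β/; [+voice, −labial] alone would also admit /j, ŋ, ɡ, ɲ, …/ — and no other combination of two listed features has exactly this extension, so three is the minimum.

[+voice, −lab, −dors]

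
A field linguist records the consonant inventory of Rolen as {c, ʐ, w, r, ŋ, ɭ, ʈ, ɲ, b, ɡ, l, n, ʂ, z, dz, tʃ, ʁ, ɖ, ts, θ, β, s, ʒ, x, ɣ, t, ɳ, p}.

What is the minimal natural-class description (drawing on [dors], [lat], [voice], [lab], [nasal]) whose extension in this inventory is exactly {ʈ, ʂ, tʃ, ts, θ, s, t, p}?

The class [−voice], [−dorsal] has exactly /ʈ, ʂ, tʃ, ts, θ, s, t, p/ as its extension in this inventory. No smaller conjunction from the listed features achieves this: [−dorsal] alone would also admit /ʐ, r, ɭ, b, …/; [−voice] alone would also admit /c, x/; and checking the remaining single features turns up none with this extension.

[−voice, −dors]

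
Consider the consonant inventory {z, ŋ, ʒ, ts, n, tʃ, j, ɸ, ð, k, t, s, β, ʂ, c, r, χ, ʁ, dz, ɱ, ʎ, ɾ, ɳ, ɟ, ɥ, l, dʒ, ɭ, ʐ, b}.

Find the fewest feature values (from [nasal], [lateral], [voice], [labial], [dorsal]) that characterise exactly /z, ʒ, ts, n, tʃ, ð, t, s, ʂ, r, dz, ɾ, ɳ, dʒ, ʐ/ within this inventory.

[-lateral, -labial, -dorsal]

The class [-lateral], [-labial], [-dorsal] has exactly /z, ʒ, ts, n, tʃ, ð, t, s, ʂ, r, dz, ɾ, ɳ, dʒ, ʐ/ as its extension in this inventory. No smaller conjunction from the listed features achieves this: [-labial, -dorsal] alone would also admit /l, ɭ/; [-lateral, -dorsal] alone would also admit /ɸ, β, ɱ, b/; [-lateral, -labial] alone would also admit /ŋ, j, k, c, …/; and checking the remaining two-feature bundles turns up none with this extension.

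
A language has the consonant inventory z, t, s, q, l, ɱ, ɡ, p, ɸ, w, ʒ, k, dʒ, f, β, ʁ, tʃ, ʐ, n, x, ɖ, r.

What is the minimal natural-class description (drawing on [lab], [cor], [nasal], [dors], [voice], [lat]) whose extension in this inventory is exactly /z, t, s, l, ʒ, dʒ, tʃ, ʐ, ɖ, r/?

The class [-nasal], [+coronal] has exactly /z, t, s, l, ʒ, dʒ, tʃ, ʐ, ɖ, r/ as its extension in this inventory. No smaller conjunction from the listed features achieves this: [+coronal] alone would also admit /n/; [-nasal] alone would also admit /q, ɡ, p, ɸ, …/; and checking the remaining single features turns up none with this extension.

[-nasal, +cor]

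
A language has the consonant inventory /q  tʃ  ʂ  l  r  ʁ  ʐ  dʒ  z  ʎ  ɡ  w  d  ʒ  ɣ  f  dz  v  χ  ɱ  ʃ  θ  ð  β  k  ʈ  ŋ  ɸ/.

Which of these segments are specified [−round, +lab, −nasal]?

f, v, β, ɸ

Eliminate segments failing any feature: /q, tʃ, ʂ, l, r, ʁ, ʐ, dʒ, z, ʎ, ɡ, d, ʒ, ɣ, dz, χ, ʃ, θ, ð, k, ʈ, ŋ/ are [−labial]; /w/ is [+round]; /ɱ/ is [+nasal]. The remaining /f, v, β, ɸ/ satisfy [−round], [+labial], [−nasal].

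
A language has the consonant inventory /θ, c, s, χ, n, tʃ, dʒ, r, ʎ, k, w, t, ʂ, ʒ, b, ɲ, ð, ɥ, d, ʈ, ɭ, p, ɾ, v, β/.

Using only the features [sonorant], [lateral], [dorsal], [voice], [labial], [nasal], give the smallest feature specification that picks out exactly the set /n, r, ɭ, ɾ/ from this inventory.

[+sonorant, −dorsal]

Every target segment is [+sonorant], [−dorsal]; each remaining inventory member fails at least one of these. Each conjunct is needed — [−dorsal] alone would also admit /θ, s, tʃ, dʒ, …/; [+sonorant] alone would also admit /ʎ, w, ɲ, ɥ/ — and no other single listed feature has exactly this extension, so two is the minimum.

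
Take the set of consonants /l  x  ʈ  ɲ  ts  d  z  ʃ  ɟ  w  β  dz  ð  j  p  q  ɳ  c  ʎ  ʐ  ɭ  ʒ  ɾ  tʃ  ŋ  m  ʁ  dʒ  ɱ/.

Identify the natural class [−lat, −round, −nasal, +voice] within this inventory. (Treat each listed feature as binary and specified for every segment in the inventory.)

Checking each segment against [−lateral], [−round], [−nasal], [+voice]: /d/ (voiced alveolar stop), /z/ (voiced alveolar fricative), /ɟ/ (voiced palatal stop), /β/ (voiced bilabial fricative), /dz/ (voiced alveolar affricate), /ð/ (voiced dental fricative), among others, satisfy every feature; every other segment in the inventory fails at least one.

d, z, ɟ, β, dz, ð, j, ʐ, ʒ, ɾ, ʁ, dʒ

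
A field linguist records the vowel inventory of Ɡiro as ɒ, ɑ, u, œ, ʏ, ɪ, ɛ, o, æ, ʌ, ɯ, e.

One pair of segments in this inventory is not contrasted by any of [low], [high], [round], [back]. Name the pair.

/ɛ/ (mid front unrounded lax vowel) and /e/ (mid front unrounded tense vowel) are both [-low], [-high], [-round], [-back], so none of the listed features separates them. (They do differ in [tense], which is not among the given features.) Every other pair in the inventory differs on at least one listed feature.

ɛ, e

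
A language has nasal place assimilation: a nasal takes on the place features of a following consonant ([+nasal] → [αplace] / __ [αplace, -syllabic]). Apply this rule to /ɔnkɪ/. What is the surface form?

In /ɔnkɪ/, the nasal /n/ precedes /k/, which is [+dorsal]. The nasal assimilates in place, becoming the [+dorsal] nasal /ŋ/. The surface form is [ɔŋkɪ].

[ɔŋkɪ]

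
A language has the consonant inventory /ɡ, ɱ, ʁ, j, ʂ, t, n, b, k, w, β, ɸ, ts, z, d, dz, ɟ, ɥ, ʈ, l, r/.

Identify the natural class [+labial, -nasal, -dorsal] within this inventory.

Checking each segment against [+labial], [-nasal], [-dorsal]: /b/ (voiced bilabial stop), /β/ (voiced bilabial fricative), /ɸ/ (voiceless bilabial fricative) satisfy every feature; every other segment in the inventory fails at least one.

b, β, ɸ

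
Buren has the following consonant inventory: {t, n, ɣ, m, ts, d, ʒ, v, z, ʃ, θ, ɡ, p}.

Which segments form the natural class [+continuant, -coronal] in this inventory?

Eliminate segments failing any feature: /t, n, m, ts, d, ɡ, p/ are [-continuant]; /ʒ, z, ʃ, θ/ are [+coronal]. The remaining /ɣ, v/ satisfy [+continuant], [-coronal].

ɣ, v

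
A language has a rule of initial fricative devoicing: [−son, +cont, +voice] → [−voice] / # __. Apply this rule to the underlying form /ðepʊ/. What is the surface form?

/ð/ satisfies [−son, +cont, +voice] and sits in # __. The [−voice] counterpart of the voiced dental fricative is /θ/. Other segments in /ðepʊ/ either fail the structural description or are not in the environment, so the surface form is [θepʊ].

[θepʊ]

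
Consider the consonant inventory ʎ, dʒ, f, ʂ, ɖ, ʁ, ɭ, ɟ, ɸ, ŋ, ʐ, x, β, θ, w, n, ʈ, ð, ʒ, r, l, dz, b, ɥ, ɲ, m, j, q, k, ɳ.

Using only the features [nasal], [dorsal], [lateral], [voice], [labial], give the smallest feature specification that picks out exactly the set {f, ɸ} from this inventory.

The class [−voice], [+labial] has exactly /f, ɸ/ as its extension in this inventory. No smaller conjunction from the listed features achieves this: [+labial] alone would also admit /β, w, b, ɥ, …/; [−voice] alone would also admit /ʂ, x, θ, ʈ, …/; and checking the remaining single features turns up none with this extension.

[−voice, +labial]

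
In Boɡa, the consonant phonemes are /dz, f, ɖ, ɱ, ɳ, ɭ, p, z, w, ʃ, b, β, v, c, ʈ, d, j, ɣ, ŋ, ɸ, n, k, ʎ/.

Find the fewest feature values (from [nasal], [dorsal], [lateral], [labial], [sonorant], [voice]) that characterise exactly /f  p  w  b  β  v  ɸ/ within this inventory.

Every target segment is [−nasal], [+labial]; each remaining inventory member fails at least one of these. Each conjunct is needed — [+labial] alone would also admit /ɱ/; [−nasal] alone would also admit /dz, ɖ, ɭ, z, …/ — and no other single listed feature has exactly this extension, so two is the minimum.

[−nasal, +labial]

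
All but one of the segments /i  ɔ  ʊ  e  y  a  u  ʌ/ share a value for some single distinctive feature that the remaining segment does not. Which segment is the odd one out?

a

/i, ɔ, e, u, ʊ, y, ʌ/ are all [−low], but /a/ (low unrounded vowel) is [+low]. No other single segment can be removed to leave a set sharing one feature value that the removed segment lacks, so /a/ is the odd one out.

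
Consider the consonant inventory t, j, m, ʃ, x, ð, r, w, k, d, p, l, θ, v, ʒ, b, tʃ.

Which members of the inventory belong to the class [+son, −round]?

First, the [+sonorant] segments are /j, m, r, w, l/.
Of those, [−round] leaves /j, m, r, l/.

j, m, r, l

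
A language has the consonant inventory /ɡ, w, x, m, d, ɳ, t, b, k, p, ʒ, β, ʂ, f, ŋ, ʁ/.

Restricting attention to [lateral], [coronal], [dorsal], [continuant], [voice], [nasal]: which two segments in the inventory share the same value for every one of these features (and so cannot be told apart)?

w, ʁ

Both /w/ and /ʁ/ are [-lateral], [-coronal], [+dorsal], [+continuant], [+voice], [-nasal]. Since the list omits [labial], [round] and [high] — which do distinguish the labial-velar glide from the voiced uvular fricative — this pair collapses; all other pairs remain distinct.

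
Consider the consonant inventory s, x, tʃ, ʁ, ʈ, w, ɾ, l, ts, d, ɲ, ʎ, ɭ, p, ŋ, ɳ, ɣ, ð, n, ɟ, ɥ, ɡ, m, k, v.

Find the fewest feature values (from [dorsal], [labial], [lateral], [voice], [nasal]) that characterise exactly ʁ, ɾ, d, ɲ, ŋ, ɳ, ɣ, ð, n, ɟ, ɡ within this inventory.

[+voice, -lateral, -labial]

/ʁ, ɾ, d, ɲ, ŋ, ɳ, ɣ, ð, n, ɟ, ɡ/ are all [+voice], [-lateral], [-labial], and no other segment in the inventory matches all three values. Dropping any one of them over-generates: [-lateral, -labial] alone would also admit /s, x, tʃ, ʈ, …/; [+voice, -labial] alone would also admit /l, ʎ, ɭ/; [+voice, -lateral] alone would also admit /w, ɥ, m, v/. No other combination of two listed features picks out exactly this set either, so fewer than three features will not do.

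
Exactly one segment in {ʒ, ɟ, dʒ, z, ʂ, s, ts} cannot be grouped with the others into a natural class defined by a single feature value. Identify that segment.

ɟ

The remaining segments after removing /ɟ/ share [+strident]; /ɟ/ (voiced palatal stop) is [-strident]. For every other candidate removal, the leftover set fails to share any single feature value that the removed segment lacks.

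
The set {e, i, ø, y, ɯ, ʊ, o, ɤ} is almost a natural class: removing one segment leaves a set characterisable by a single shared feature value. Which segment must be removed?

ʊ

[tense] groups all but one: /ɤ, ɯ, ø, y, o, e, i/ share [+tense] while /ʊ/ (high back rounded lax vowel) alone is [−tense]. Removing any other segment would not leave a single-feature class that excludes it.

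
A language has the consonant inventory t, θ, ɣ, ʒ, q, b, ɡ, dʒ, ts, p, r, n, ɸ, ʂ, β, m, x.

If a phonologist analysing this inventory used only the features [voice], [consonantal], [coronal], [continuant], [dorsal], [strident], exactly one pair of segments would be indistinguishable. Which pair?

/m/ (bilabial nasal) and /b/ (voiced bilabial stop) are both [+voice], [+consonantal], [−coronal], [−continuant], [−dorsal], [−strident], so none of the listed features separates them. (They do differ in [sonorant] and [nasal], which are not among the given features.) Every other pair in the inventory differs on at least one listed feature.

m, b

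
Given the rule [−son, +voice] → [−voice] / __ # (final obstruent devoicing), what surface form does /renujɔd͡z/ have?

/d͡z/ satisfies [−son, +voice] and sits in __ #. The [−voice] counterpart of the voiced alveolar affricate is /t͡s/. Other segments in /renujɔd͡z/ either fail the structural description or are not in the environment, so the surface form is [renujɔt͡s].

[renujɔt͡s]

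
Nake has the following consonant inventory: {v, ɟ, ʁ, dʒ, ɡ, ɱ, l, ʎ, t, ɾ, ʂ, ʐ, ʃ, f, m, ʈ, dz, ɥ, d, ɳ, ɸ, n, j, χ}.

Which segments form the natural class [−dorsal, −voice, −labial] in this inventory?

t, ʂ, ʃ, ʈ

Eliminate segments failing any feature: /v, dʒ, ɱ, l, ɾ, ʐ, m, dz, d, ɳ, n/ are [+voice]; /ɟ, ʁ, ɡ, ʎ, ɥ, j, χ/ are [+dorsal]; /f, ɸ/ are [+labial]. The remaining /t, ʂ, ʃ, ʈ/ satisfy [−dorsal], [−voice], [−labial].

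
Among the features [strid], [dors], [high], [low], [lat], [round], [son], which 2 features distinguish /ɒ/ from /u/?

[high], [low]

/ɒ/ (low back rounded vowel) and /u/ (high back rounded tense vowel) agree on [−strident], [+dorsal], [−lateral], [+round], [+sonorant]. They differ on [high] (/ɒ/ [−], /u/ [+]), [low] (/ɒ/ [+], /u/ [−]).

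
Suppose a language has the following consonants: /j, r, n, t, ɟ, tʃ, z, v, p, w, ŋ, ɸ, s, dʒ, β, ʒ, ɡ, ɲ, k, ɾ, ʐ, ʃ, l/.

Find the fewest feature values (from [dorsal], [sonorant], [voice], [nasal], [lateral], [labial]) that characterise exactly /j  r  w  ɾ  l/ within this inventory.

/j, r, w, ɾ, l/ are all [+sonorant], [−nasal], and no other segment in the inventory matches both values. Dropping any one of them over-generates: [−nasal] alone would also admit /t, ɟ, tʃ, z, …/; [+sonorant] alone would also admit /n, ŋ, ɲ/. No other single listed feature picks out exactly this set either, so fewer than two features will not do.

[+sonorant, −nasal]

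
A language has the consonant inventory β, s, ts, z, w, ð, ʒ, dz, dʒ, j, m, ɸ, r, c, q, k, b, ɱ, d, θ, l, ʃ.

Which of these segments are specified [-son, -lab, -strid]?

Eliminate segments failing any feature: /β, ɸ, b/ are [+labial]; /s, ts, z, ʒ, dz, dʒ, ʃ/ are [+strident]; /w, j, m, r, ɱ, l/ are [+sonorant]. The remaining /ð, c, q, k, d, θ/ satisfy [-sonorant], [-labial], [-strident].

ð, c, q, k, d, θ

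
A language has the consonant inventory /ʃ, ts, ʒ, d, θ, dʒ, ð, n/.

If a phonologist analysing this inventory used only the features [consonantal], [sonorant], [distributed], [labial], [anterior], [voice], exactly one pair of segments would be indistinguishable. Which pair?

dʒ, ʒ

/dʒ/ (voiced postalveolar affricate) and /ʒ/ (voiced postalveolar fricative) are both [+consonantal], [−sonorant], [+distributed], [−labial], [−anterior], [+voice], so none of the listed features separates them. (They do differ in [continuant], which is not among the given features.) Every other pair in the inventory differs on at least one listed feature.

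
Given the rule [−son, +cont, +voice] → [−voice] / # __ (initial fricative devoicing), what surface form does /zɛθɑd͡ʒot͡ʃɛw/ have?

[sɛθɑd͡ʒot͡ʃɛw]

Only the initial segment /z/ is both word-initial and matches the structural description. It is a voiced alveolar fricative, so [−son, +cont, +voice] holds; changing it to [−voice] with all other features held fixed yields /s/ (voiceless alveolar fricative). No other segment meets both the structural description and the environment, so the output is [sɛθɑd͡ʒot͡ʃɛw].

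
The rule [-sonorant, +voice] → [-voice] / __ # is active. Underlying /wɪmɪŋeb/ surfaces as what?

[wɪmɪŋep]

/b/ satisfies [-sonorant, +voice] and sits in __ #. The [-voice] counterpart of the voiced bilabial stop is /p/. Other segments in /wɪmɪŋeb/ either fail the structural description or are not in the environment, so the surface form is [wɪmɪŋep].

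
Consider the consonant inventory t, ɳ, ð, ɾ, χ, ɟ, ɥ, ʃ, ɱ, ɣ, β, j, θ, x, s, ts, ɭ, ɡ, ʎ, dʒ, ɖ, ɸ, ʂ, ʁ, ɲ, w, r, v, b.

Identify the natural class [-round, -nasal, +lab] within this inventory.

β, ɸ, v, b

Checking each segment against [-round], [-nasal], [+labial]: /β/ (voiced bilabial fricative), /ɸ/ (voiceless bilabial fricative), /v/ (voiced labiodental fricative), /b/ (voiced bilabial stop) satisfy every feature; every other segment in the inventory fails at least one.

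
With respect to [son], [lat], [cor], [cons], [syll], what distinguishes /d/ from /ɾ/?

/d/ (voiced alveolar stop) and /ɾ/ (alveolar tap) agree on [−lateral], [+coronal], [+consonantal], [−syllabic]. They differ on [sonorant] (/d/ [−], /ɾ/ [+]).

[sonorant]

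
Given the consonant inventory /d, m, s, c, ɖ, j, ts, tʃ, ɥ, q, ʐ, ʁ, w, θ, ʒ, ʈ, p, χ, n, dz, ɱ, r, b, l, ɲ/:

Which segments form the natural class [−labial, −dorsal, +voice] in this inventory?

Among the inventory, the [−labial] segments are /d, s, c, ɖ, j, ts, tʃ, q, ʐ, ʁ, θ, ʒ, ʈ, χ, n, dz, r, l, ɲ/.
Intersecting with [−dorsal] gives /d, s, ɖ, ts, tʃ, ʐ, θ, ʒ, ʈ, n, dz, r, l/.
Within that set, [+voice] leaves /d, ɖ, ʐ, ʒ, n, dz, r, l/.

d, ɖ, ʐ, ʒ, n, dz, r, l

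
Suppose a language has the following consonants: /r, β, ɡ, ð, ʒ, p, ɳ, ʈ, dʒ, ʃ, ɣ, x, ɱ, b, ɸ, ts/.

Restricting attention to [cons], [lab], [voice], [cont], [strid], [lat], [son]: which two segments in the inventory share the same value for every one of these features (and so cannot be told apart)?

/ð/ (voiced dental fricative) and /ɣ/ (voiced velar fricative) are both [+consonantal], [−labial], [+voice], [+continuant], [−strident], [−lateral], [−sonorant], so none of the listed features separates them. (They do differ in [coronal] and [dorsal], which are not among the given features.) Every other pair in the inventory differs on at least one listed feature.

ð, ɣ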